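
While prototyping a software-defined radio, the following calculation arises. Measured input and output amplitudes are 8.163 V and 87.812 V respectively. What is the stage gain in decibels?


Voltage gain in dB:
G = 20 * log10(Vout / Vin)
  = 20 * log10(87.812 / 8.163)
  = 20 * log10(10.75732)
  = 20 * 1.031704
  = 20.63 dB

20.63 dB


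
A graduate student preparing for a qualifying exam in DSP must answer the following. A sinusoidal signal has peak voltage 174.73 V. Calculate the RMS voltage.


RMS voltage for a sinusoidal waveform:
V_rms = V_peak / sqrt(2)
      = 174.73 / 1.414214
      = 123.553 V

123.553 V


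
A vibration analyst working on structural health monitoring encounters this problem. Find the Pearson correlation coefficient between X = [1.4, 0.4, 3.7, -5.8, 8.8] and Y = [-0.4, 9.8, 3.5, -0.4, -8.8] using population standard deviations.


Pearson correlation coefficient (population):
r = cov(X,Y) / (std(X) * std(Y))
Mean X = 1.7, Mean Y = 0.74
Cov(X,Y) = -13.02
Std(X) = 4.742151, Std(Y) = 6.054948
r = -0.4534

-0.4534


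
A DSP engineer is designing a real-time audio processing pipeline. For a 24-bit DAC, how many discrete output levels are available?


Number of quantization levels = 2^N
= 2^24
= 16777216

16777216


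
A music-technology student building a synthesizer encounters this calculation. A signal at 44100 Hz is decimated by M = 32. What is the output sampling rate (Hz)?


Decimation reduces the sample rate:
fs_out = fs_in / M
       = 44100 / 32
       = 1378.125 Hz

1378.125 Hz


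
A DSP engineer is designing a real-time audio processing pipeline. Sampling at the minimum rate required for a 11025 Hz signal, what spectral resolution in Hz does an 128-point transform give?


Step 1 — Nyquist sampling rate:
fs = 2 * fmax = 2 * 11025 = 22050 Hz

Step 2 — DFT bin spacing:
df = fs / N = 22050 / 128 = 172.2656 Hz

172.2656 Hz


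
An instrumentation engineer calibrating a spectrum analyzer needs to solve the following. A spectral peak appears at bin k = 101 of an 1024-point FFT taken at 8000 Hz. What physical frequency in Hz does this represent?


Frequency of DFT bin k:
f_k = k * fs / N
    = 101 * 8000 / 1024
    = 808000 / 1024
    = 789.062 Hz

789.062 Hz


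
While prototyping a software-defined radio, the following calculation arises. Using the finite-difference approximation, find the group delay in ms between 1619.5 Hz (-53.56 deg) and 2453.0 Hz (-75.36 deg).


Group delay from phase difference:
tau = -d(phi)/d(omega)
d(phi) = -21.8 deg = -0.380482 rad
d(omega) = 2*pi*(2453.0 - 1619.5) = 5237.035 rad/s
tau = -(-0.380482) / 5237.035
    = 0.0727 ms

0.0727 ms


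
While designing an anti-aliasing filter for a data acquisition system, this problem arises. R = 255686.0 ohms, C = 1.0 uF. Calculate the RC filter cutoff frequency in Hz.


Cutoff frequency of a first-order RC filter:
fc = 1 / (2 * pi * R * C)
C = 1.0 uF = 1e-06 F
fc = 1 / (2 * pi * 255686.0 * 1e-06)
   = 1 / 1.6065225184515
   = 0.622462 Hz

0.622462 Hz


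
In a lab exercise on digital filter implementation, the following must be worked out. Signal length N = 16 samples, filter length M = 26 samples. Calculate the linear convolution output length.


Linear convolution output length:
L = N + M - 1
  = 16 + 26 - 1
  = 41 samples

41


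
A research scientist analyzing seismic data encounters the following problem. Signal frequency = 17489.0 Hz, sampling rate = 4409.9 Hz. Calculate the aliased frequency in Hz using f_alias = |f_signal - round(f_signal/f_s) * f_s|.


Compute the nearest integer multiple of fs to the signal:
n = round(17489.0 / 4409.9) = 4
f_alias = |17489.0 - 4 * 4409.9|
        = |17489.0 - 17639.6|
        = 150.6 Hz

150.6


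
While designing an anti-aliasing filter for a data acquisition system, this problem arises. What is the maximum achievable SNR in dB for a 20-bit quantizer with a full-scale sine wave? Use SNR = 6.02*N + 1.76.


Theoretical SNR for a full-scale sinusoid:
SNR = 6.02 * N + 1.76
    = 6.02 * 20 + 1.76
    = 120.4 + 1.76
    = 122.16 dB

122.16 dB


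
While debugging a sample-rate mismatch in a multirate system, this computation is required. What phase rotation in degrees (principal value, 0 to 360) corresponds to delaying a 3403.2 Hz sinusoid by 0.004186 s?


Phase shift from frequency and time delay:
phi = 360 * f * t_delay
    = 360 * 3403.2 * 0.004186
    = 5128.49 degrees
    mod 360 = 88.49 degrees

88.49 degrees


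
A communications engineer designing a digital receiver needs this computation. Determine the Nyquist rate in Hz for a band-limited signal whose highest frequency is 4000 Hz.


The Nyquist rate is twice the maximum frequency component.
fs_min = 2 * fmax
      = 2 * 4000
      = 8000 Hz

8000


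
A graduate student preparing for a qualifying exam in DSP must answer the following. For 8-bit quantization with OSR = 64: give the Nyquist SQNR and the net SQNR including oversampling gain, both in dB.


Step 1 — baseline SQNR at Nyquist:
SQNR_base = 6.02*N + 1.76
          = 6.02*8 + 1.76
          = 49.92 dB

Step 2 — oversampling processing gain:
G = 10*log10(OSR) = 10*log10(64) = 18.06 dB

Step 3 — total:
SQNR_total = 49.92 + 18.06 = 67.98 dB

Base SQNR = 49.92 dB; oversampled SQNR = 67.98 dB


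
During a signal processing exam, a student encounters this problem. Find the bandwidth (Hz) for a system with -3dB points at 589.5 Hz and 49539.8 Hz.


Bandwidth is the difference of -3dB frequencies:
BW = f_high - f_low
   = 49539.8 - 589.5
   = 48950.3 Hz

48950.3 Hz


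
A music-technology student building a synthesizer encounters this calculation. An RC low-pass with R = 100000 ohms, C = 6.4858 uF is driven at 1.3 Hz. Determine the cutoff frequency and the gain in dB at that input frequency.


Step 1 — cutoff frequency:
fc = 1 / (2*pi*R*C)
C = 6.4858 uF = 6.4858e-06 F
fc = 1 / (2*pi*100000*6.4858e-06)
   = 0.24539 Hz

Step 2 — magnitude at f = 1.3 Hz:
|H(f)| = 1 / sqrt(1 + (f/fc)^2)
f/fc = 1.3 / 0.24539 = 5.297689
|H| = 1 / sqrt(1 + 28.065509) = 0.185486
|H|_dB = 20*log10(0.185486) = -14.63 dB

fc = 0.24539 Hz; |H(1.3 Hz)| = -14.63 dB


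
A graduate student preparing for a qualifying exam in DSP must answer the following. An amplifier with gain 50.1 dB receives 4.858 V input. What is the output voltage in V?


Output voltage from dB gain:
V_out = V_in * 10^(gain_dB / 20)
      = 4.858 * 10^(50.1 / 20)
      = 4.858 * 319.889511
      = 1554.0232 V

1554.0232 V


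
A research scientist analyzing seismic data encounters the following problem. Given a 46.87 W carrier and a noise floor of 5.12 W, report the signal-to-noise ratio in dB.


SNR in decibels:
SNR = 10 * log10(Ps / Pn)
    = 10 * log10(46.87 / 5.12)
    = 10 * log10(9.1543)
    = 10 * 0.9616
    = 9.62 dB

9.62 dB


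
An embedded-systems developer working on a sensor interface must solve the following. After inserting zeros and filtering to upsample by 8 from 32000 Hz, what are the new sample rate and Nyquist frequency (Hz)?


Step 1 — output sample rate after interpolation by L:
fs_out = L * fs_in = 8 * 32000 = 256000 Hz

Step 2 — Nyquist frequency of the output stream:
f_Nyq = fs_out / 2 = 256000 / 2 = 128000.0 Hz

fs_out = 256000 Hz; f_Nyquist = 128000.0 Hz


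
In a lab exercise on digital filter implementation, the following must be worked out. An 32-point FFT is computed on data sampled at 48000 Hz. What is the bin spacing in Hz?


DFT frequency resolution:
df = fs / N
   = 48000 / 32
   = 1500.0 Hz

1500.0 Hz


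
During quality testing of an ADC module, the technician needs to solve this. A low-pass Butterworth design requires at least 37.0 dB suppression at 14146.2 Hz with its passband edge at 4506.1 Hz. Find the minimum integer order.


Butterworth filter order formula:
n = log10(10^(A/10) - 1) / (2 * log10(f_stop/f_pass))
10^(37.0/10) - 1 = 5010.8723
f_stop/f_pass = 14146.2 / 4506.1 = 3.1393
n = 3.7235 -> ceil = 4

4


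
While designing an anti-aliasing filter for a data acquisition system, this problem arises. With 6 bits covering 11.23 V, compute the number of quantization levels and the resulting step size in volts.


Step 1 — number of quantization levels:
L = 2^N = 2^6 = 64

Step 2 — LSB step size:
delta = Vfs / L
      = 11.23 / 64
      = 0.17546875 V

Levels = 64; step size = 0.17546875 V


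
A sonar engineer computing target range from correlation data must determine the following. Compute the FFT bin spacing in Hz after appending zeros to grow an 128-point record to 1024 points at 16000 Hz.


Frequency resolution after zero-padding:
N_padded = 128 * 8 = 1024
df = fs / N_padded
   = 16000 / 1024
   = 15.625 Hz

15.625 Hz


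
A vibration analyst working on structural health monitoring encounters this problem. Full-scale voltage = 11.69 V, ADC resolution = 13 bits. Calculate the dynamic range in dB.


Dynamic range from full-scale to LSB:
V_min = V_max / 2^bits = 11.69 / 2^13
DR = 20 * log10(V_max / V_min)
   = 20 * log10(2^13)
   = 20 * 13 * log10(2)
   = 78.27 dB

78.27 dB


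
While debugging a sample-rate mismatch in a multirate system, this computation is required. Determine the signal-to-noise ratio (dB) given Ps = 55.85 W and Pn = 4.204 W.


SNR in decibels:
SNR = 10 * log10(Ps / Pn)
    = 10 * log10(55.85 / 4.204)
    = 10 * log10(13.285)
    = 10 * 1.1234
    = 11.23 dB

11.23 dB


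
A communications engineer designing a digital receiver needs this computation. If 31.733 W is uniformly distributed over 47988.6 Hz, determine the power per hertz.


Power spectral density:
PSD = P / BW
    = 31.733 / 47988.6
    = 0.00066126 W/Hz

0.00066126 W/Hz


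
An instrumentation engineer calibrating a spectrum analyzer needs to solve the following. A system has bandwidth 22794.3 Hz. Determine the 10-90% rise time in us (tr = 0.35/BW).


Rise time from bandwidth relationship:
tr = 0.35 / BW
   = 0.35 / 22794.3
   = 1.535471587e-05 s
   = 15.3547 us

15.3547 us


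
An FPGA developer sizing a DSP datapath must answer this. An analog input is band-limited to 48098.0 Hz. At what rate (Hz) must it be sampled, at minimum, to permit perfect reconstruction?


The Nyquist rate is twice the maximum frequency component.
fs_min = 2 * fmax
      = 2 * 48098.0
      = 96196.0 Hz

96196.0


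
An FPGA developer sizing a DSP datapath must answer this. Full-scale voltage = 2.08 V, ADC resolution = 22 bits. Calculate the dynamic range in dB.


Dynamic range from full-scale to LSB:
V_min = V_max / 2^bits = 2.08 / 2^22
DR = 20 * log10(V_max / V_min)
   = 20 * log10(2^22)
   = 20 * 22 * log10(2)
   = 132.45 dB

132.45 dB


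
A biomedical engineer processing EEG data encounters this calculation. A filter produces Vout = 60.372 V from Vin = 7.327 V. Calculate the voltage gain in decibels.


Voltage gain in dB:
G = 20 * log10(Vout / Vin)
  = 20 * log10(60.372 / 7.327)
  = 20 * log10(8.239662)
  = 20 * 0.915909
  = 18.32 dB

18.32 dB


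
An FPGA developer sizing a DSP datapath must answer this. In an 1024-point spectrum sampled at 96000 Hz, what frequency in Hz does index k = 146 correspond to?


Frequency of DFT bin k:
f_k = k * fs / N
    = 146 * 96000 / 1024
    = 14016000 / 1024
    = 13687.5 Hz

13687.5 Hz


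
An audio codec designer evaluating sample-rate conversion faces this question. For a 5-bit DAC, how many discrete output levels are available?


Number of quantization levels = 2^N
= 2^5
= 32

32


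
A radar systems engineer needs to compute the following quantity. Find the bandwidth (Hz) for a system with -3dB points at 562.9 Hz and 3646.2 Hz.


Bandwidth is the difference of -3dB frequencies:
BW = f_high - f_low
   = 3646.2 - 562.9
   = 3083.3 Hz

3083.3 Hz


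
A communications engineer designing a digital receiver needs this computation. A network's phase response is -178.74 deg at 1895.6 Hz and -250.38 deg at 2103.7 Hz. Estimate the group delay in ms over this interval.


Group delay from phase difference:
tau = -d(phi)/d(omega)
d(phi) = -71.64 deg = -1.250354 rad
d(omega) = 2*pi*(2103.7 - 1895.6) = 1307.5309 rad/s
tau = -(-1.250354) / 1307.5309
    = 0.9563 ms

0.9563 ms


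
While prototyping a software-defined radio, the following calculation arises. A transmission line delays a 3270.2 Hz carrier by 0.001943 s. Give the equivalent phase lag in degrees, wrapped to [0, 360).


Phase shift from frequency and time delay:
phi = 360 * f * t_delay
    = 360 * 3270.2 * 0.001943
    = 2287.44 degrees
    mod 360 = 127.44 degrees

127.44 degrees


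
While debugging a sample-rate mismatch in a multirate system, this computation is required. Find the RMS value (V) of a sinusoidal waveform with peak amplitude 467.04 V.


RMS voltage for a sinusoidal waveform:
V_rms = V_peak / sqrt(2)
      = 467.04 / 1.414214
      = 330.247 V

330.247 V


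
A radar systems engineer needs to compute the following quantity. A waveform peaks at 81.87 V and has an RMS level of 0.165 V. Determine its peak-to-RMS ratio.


Crest factor is the ratio of peak to RMS:
CF = V_peak / V_rms
   = 81.87 / 0.165
   = 496.1818

496.1818


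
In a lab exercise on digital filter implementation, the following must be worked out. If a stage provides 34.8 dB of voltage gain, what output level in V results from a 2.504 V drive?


Output voltage from dB gain:
V_out = V_in * 10^(gain_dB / 20)
      = 2.504 * 10^(34.8 / 20)
      = 2.504 * 54.954087
      = 137.605 V

137.605 V


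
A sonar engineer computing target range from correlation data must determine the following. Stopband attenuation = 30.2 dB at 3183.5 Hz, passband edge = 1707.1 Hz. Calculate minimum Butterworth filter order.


Butterworth filter order formula:
n = log10(10^(A/10) - 1) / (2 * log10(f_stop/f_pass))
10^(30.2/10) - 1 = 1046.1285
f_stop/f_pass = 3183.5 / 1707.1 = 1.8649
n = 5.5785 -> ceil = 6

6


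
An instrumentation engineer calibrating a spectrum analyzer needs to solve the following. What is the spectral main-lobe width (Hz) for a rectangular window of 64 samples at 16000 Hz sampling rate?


Main lobe width for a rectangular window:
Width = 2 * fs / N
      = 2 * 16000 / 64
      = 32000 / 64
      = 500.0 Hz

500.0 Hz


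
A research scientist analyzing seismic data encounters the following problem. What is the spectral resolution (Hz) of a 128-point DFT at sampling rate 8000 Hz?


DFT frequency resolution:
df = fs / N
   = 8000 / 128
   = 62.5 Hz

62.5 Hz


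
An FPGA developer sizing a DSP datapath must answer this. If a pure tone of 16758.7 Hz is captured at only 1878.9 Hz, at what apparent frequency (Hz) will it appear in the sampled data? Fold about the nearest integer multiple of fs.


Compute the nearest integer multiple of fs to the signal:
n = round(16758.7 / 1878.9) = 9
f_alias = |16758.7 - 9 * 1878.9|
        = |16758.7 - 16910.1|
        = 151.4 Hz

151.4


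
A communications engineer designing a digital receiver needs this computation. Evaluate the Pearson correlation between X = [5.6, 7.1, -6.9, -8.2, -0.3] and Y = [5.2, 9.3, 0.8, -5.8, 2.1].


Pearson correlation coefficient (population):
r = cov(X,Y) / (std(X) * std(Y))
Mean X = -0.54, Mean Y = 2.32
Cov(X,Y) = 28.5648
Std(X) = 6.249032, Std(Y) = 5.006156
r = 0.9131

0.9131


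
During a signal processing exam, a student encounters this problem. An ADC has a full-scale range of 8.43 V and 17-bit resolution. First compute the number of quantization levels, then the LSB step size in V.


Step 1 — number of quantization levels:
L = 2^N = 2^17 = 131072

Step 2 — LSB step size:
delta = Vfs / L
      = 8.43 / 131072
      = 6.432e-05 V

Levels = 131072; step size = 6.432e-05 V


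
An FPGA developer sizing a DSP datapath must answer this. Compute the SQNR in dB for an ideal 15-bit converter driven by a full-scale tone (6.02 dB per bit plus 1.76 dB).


Theoretical SNR for a full-scale sinusoid:
SNR = 6.02 * N + 1.76
    = 6.02 * 15 + 1.76
    = 90.3 + 1.76
    = 92.06 dB

92.06 dB


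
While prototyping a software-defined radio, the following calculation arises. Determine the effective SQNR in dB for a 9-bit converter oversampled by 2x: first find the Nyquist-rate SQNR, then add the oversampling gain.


Step 1 — baseline SQNR at Nyquist:
SQNR_base = 6.02*N + 1.76
          = 6.02*9 + 1.76
          = 55.94 dB

Step 2 — oversampling processing gain:
G = 10*log10(OSR) = 10*log10(2) = 3.01 dB

Step 3 — total:
SQNR_total = 55.94 + 3.01 = 58.95 dB

Base SQNR = 55.94 dB; oversampled SQNR = 58.95 dB


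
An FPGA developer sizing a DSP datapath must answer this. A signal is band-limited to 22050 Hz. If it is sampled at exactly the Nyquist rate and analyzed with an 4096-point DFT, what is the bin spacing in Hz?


Step 1 — Nyquist sampling rate:
fs = 2 * fmax = 2 * 22050 = 44100 Hz

Step 2 — DFT bin spacing:
df = fs / N = 44100 / 4096 = 10.7666 Hz

10.7666 Hz


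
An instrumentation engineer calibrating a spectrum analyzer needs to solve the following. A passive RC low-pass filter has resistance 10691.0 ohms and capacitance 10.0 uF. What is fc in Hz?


Cutoff frequency of a first-order RC filter:
fc = 1 / (2 * pi * R * C)
C = 10.0 uF = 1e-05 F
fc = 1 / (2 * pi * 10691.0 * 1e-05)
   = 1 / 0.67173534119057
   = 1.488682 Hz

1.488682 Hz


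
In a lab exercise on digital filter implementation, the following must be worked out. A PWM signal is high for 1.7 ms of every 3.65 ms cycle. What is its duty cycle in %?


Duty cycle as a percentage:
DC = (t_on / T) * 100
   = (1.7 / 3.65) * 100
   = 0.465753 * 100
   = 46.58 %

46.58 %


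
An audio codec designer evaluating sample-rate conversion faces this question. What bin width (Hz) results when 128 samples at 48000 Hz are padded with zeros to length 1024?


Frequency resolution after zero-padding:
N_padded = 128 * 8 = 1024
df = fs / N_padded
   = 48000 / 1024
   = 46.875 Hz

46.875 Hz


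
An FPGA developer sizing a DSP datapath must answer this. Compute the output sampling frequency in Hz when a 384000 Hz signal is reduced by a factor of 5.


Decimation reduces the sample rate:
fs_out = fs_in / M
       = 384000 / 5
       = 76800.0 Hz

76800.0 Hz


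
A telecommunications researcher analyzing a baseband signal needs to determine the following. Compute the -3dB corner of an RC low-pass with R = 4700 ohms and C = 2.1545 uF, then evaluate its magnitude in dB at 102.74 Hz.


Step 1 — cutoff frequency:
fc = 1 / (2*pi*R*C)
C = 2.1545 uF = 2.1545e-06 F
fc = 1 / (2*pi*4700*2.1545e-06)
   = 15.7172 Hz

Step 2 — magnitude at f = 102.74 Hz:
|H(f)| = 1 / sqrt(1 + (f/fc)^2)
f/fc = 102.74 / 15.7172 = 6.536788
|H| = 1 / sqrt(1 + 42.729597) = 0.1512211
|H|_dB = 20*log10(0.1512211) = -16.41 dB

fc = 15.7172 Hz; |H(102.74 Hz)| = -16.41 dB


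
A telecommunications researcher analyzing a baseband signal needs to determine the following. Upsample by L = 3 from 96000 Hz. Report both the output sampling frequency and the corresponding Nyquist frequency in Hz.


Step 1 — output sample rate after interpolation by L:
fs_out = L * fs_in = 3 * 96000 = 288000 Hz

Step 2 — Nyquist frequency of the output stream:
f_Nyq = fs_out / 2 = 288000 / 2 = 144000.0 Hz

fs_out = 288000 Hz; f_Nyquist = 144000.0 Hz


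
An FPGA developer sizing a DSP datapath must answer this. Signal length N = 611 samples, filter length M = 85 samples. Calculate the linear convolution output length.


Linear convolution output length:
L = N + M - 1
  = 611 + 85 - 1
  = 695 samples

695


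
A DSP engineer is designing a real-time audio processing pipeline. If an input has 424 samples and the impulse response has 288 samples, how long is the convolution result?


Linear convolution output length:
L = N + M - 1
  = 424 + 288 - 1
  = 711 samples

711


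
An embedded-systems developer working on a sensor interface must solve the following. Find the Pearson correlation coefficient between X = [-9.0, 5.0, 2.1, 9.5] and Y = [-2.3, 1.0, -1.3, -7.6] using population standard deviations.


Pearson correlation coefficient (population):
r = cov(X,Y) / (std(X) * std(Y))
Mean X = 1.9, Mean Y = -2.55
Cov(X,Y) = -7.4625
Std(X) = 6.823122, Std(Y) = 3.151587
r = -0.347

-0.347


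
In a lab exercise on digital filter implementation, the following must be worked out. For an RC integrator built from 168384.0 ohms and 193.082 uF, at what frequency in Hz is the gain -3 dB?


Cutoff frequency of a first-order RC filter:
fc = 1 / (2 * pi * R * C)
C = 193.082 uF = 0.000193082 F
fc = 1 / (2 * pi * 168384.0 * 0.000193082)
   = 1 / 204.27841483521
   = 0.004895 Hz

0.004895 Hz


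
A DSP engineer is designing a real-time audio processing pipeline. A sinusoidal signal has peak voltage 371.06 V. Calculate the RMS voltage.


RMS voltage for a sinusoidal waveform:
V_rms = V_peak / sqrt(2)
      = 371.06 / 1.414214
      = 262.379 V

262.379 V


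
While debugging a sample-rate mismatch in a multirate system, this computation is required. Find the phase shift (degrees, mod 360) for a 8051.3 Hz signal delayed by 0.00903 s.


Phase shift from frequency and time delay:
phi = 360 * f * t_delay
    = 360 * 8051.3 * 0.00903
    = 26173.17 degrees
    mod 360 = 253.17 degrees

253.17 degrees


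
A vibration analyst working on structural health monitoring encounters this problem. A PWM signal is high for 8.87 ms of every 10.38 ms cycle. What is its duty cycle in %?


Duty cycle as a percentage:
DC = (t_on / T) * 100
   = (8.87 / 10.38) * 100
   = 0.854528 * 100
   = 85.45 %

85.45 %


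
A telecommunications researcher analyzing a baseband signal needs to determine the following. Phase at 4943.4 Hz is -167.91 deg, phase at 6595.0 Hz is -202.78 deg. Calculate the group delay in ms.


Group delay from phase difference:
tau = -d(phi)/d(omega)
d(phi) = -34.87 deg = -0.608596 rad
d(omega) = 2*pi*(6595.0 - 4943.4) = 10377.3089 rad/s
tau = -(-0.608596) / 10377.3089
    = 0.0586 ms

0.0586 ms


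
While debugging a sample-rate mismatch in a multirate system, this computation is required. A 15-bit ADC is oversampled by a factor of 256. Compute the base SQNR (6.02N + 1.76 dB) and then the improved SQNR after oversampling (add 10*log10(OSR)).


Step 1 — baseline SQNR at Nyquist:
SQNR_base = 6.02*N + 1.76
          = 6.02*15 + 1.76
          = 92.06 dB

Step 2 — oversampling processing gain:
G = 10*log10(OSR) = 10*log10(256) = 24.08 dB

Step 3 — total:
SQNR_total = 92.06 + 24.08 = 116.14 dB

Base SQNR = 92.06 dB; oversampled SQNR = 116.14 dB


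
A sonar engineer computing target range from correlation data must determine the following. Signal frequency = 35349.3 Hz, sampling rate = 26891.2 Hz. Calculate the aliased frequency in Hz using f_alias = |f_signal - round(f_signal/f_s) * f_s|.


Compute the nearest integer multiple of fs to the signal:
n = round(35349.3 / 26891.2) = 1
f_alias = |35349.3 - 1 * 26891.2|
        = |35349.3 - 26891.2|
        = 8458.1 Hz

8458.1


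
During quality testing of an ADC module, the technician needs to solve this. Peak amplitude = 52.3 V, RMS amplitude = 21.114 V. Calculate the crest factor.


Crest factor is the ratio of peak to RMS:
CF = V_peak / V_rms
   = 52.3 / 21.114
   = 2.477

2.477


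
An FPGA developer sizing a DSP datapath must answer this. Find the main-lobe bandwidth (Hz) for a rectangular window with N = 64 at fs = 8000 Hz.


Main lobe width for a rectangular window:
Width = 2 * fs / N
      = 2 * 8000 / 64
      = 16000 / 64
      = 250.0 Hz

250.0 Hz


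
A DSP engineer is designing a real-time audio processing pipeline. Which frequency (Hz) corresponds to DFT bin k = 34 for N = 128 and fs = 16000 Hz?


Frequency of DFT bin k:
f_k = k * fs / N
    = 34 * 16000 / 128
    = 544000 / 128
    = 4250.0 Hz

4250.0 Hz


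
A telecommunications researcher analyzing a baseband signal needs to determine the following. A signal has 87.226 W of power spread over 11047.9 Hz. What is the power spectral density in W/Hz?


Power spectral density:
PSD = P / BW
    = 87.226 / 11047.9
    = 0.00789526 W/Hz

0.00789526 W/Hz


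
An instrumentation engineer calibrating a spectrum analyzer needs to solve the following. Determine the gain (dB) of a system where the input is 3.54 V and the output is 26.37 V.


Voltage gain in dB:
G = 20 * log10(Vout / Vin)
  = 20 * log10(26.37 / 3.54)
  = 20 * log10(7.449153)
  = 20 * 0.872107
  = 17.44 dB

17.44 dB


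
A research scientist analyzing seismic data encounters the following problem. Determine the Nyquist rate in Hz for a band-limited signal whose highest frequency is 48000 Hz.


The Nyquist rate is twice the maximum frequency component.
fs_min = 2 * fmax
      = 2 * 48000
      = 96000 Hz

96000


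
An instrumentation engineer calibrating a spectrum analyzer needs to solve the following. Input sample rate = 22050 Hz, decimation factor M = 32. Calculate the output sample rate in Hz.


Decimation reduces the sample rate:
fs_out = fs_in / M
       = 22050 / 32
       = 689.0625 Hz

689.0625 Hz


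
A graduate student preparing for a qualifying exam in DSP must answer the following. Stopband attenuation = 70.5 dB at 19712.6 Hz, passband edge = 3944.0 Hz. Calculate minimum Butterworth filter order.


Butterworth filter order formula:
n = log10(10^(A/10) - 1) / (2 * log10(f_stop/f_pass))
10^(70.5/10) - 1 = 11220183.543
f_stop/f_pass = 19712.6 / 3944.0 = 4.9981
n = 5.0443 -> ceil = 6

6


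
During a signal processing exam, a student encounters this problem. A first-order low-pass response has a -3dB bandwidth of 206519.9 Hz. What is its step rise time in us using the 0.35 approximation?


Rise time from bandwidth relationship:
tr = 0.35 / BW
   = 0.35 / 206519.9
   = 1.694751934e-06 s
   = 1.6948 us

1.6948 us


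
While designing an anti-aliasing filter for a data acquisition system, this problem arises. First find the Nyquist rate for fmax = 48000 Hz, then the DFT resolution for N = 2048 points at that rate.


Step 1 — Nyquist sampling rate:
fs = 2 * fmax = 2 * 48000 = 96000 Hz

Step 2 — DFT bin spacing:
df = fs / N = 96000 / 2048 = 46.875 Hz

46.875 Hz


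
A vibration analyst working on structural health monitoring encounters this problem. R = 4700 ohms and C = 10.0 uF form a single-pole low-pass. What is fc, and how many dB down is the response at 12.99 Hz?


Step 1 — cutoff frequency:
fc = 1 / (2*pi*R*C)
C = 10.0 uF = 1e-05 F
fc = 1 / (2*pi*4700*1e-05)
   = 3.38628 Hz

Step 2 — magnitude at f = 12.99 Hz:
|H(f)| = 1 / sqrt(1 + (f/fc)^2)
f/fc = 12.99 / 3.38628 = 3.836068
|H| = 1 / sqrt(1 + 14.715418) = 0.2522534
|H|_dB = 20*log10(0.2522534) = -11.96 dB

fc = 3.38628 Hz; |H(12.99 Hz)| = -11.96 dB


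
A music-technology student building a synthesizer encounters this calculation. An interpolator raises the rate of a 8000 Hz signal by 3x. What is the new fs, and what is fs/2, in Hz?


Step 1 — output sample rate after interpolation by L:
fs_out = L * fs_in = 3 * 8000 = 24000 Hz

Step 2 — Nyquist frequency of the output stream:
f_Nyq = fs_out / 2 = 24000 / 2 = 12000.0 Hz

fs_out = 24000 Hz; f_Nyquist = 12000.0 Hz


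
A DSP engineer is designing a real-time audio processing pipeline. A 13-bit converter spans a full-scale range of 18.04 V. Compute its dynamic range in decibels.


Dynamic range from full-scale to LSB:
V_min = V_max / 2^bits = 18.04 / 2^13
DR = 20 * log10(V_max / V_min)
   = 20 * log10(2^13)
   = 20 * 13 * log10(2)
   = 78.27 dB

78.27 dB


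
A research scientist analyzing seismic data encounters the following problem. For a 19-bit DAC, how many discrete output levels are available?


Number of quantization levels = 2^N
= 2^19
= 524288

524288


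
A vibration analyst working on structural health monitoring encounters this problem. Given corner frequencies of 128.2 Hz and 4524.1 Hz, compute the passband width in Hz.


Bandwidth is the difference of -3dB frequencies:
BW = f_high - f_low
   = 4524.1 - 128.2
   = 4395.9 Hz

4395.9 Hz


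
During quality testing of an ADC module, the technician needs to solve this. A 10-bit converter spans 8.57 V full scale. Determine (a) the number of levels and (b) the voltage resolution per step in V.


Step 1 — number of quantization levels:
L = 2^N = 2^10 = 1024

Step 2 — LSB step size:
delta = Vfs / L
      = 8.57 / 1024
      = 0.00836914 V

Levels = 1024; step size = 0.00836914 V


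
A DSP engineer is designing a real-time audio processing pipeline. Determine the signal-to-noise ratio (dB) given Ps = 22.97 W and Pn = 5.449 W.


SNR in decibels:
SNR = 10 * log10(Ps / Pn)
    = 10 * log10(22.97 / 5.449)
    = 10 * log10(4.2155)
    = 10 * 0.6248
    = 6.25 dB

6.25 dB


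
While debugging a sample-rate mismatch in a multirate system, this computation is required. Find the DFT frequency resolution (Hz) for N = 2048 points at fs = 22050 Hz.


DFT frequency resolution:
df = fs / N
   = 22050 / 2048
   = 10.7666 Hz

10.7666 Hz


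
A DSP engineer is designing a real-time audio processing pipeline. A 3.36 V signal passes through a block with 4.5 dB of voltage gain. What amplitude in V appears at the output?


Output voltage from dB gain:
V_out = V_in * 10^(gain_dB / 20)
      = 3.36 * 10^(4.5 / 20)
      = 3.36 * 1.678804
      = 5.6408 V

5.6408 V


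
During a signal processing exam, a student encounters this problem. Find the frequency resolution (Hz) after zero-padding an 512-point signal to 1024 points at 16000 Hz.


Frequency resolution after zero-padding:
N_padded = 512 * 2 = 1024
df = fs / N_padded
   = 16000 / 1024
   = 15.625 Hz

15.625 Hz


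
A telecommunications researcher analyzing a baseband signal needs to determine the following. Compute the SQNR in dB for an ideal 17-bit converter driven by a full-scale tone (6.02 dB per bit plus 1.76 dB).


Theoretical SNR for a full-scale sinusoid:
SNR = 6.02 * N + 1.76
    = 6.02 * 17 + 1.76
    = 102.34 + 1.76
    = 104.1 dB

104.1 dB


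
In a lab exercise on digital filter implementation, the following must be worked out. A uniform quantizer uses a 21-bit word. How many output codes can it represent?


Number of quantization levels = 2^N
= 2^21
= 2097152

2097152


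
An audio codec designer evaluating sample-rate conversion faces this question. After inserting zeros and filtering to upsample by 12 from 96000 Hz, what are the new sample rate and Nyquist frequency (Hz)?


Step 1 — output sample rate after interpolation by L:
fs_out = L * fs_in = 12 * 96000 = 1152000 Hz

Step 2 — Nyquist frequency of the output stream:
f_Nyq = fs_out / 2 = 1152000 / 2 = 576000.0 Hz

fs_out = 1152000 Hz; f_Nyquist = 576000.0 Hz


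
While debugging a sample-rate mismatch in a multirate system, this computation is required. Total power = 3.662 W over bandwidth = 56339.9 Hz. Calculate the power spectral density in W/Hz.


Power spectral density:
PSD = P / BW
    = 3.662 / 56339.9
    = 6.5e-05 W/Hz

6.5e-05 W/Hz


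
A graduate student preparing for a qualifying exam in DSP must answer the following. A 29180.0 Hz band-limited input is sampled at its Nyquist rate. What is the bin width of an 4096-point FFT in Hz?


Step 1 — Nyquist sampling rate:
fs = 2 * fmax = 2 * 29180.0 = 58360.0 Hz

Step 2 — DFT bin spacing:
df = fs / N = 58360.0 / 4096 = 14.248 Hz

14.248 Hz


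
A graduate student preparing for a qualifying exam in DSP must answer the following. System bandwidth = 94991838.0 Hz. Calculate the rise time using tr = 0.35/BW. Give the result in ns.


Rise time from bandwidth relationship:
tr = 0.35 / BW
   = 0.35 / 94991838.0
   = 3.684527085e-09 s
   = 3.6845 ns

3.6845 ns


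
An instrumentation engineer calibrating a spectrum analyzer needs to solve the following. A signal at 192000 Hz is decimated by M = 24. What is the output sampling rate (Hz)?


Decimation reduces the sample rate:
fs_out = fs_in / M
       = 192000 / 24
       = 8000.0 Hz

8000.0 Hz


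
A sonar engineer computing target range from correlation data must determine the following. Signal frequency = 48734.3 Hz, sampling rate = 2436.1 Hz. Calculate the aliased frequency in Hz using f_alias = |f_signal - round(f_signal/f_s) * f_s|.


Compute the nearest integer multiple of fs to the signal:
n = round(48734.3 / 2436.1) = 20
f_alias = |48734.3 - 20 * 2436.1|
        = |48734.3 - 48722.0|
        = 12.3 Hz

12.3


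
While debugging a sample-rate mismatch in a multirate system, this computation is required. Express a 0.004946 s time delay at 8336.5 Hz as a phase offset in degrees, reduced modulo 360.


Phase shift from frequency and time delay:
phi = 360 * f * t_delay
    = 360 * 8336.5 * 0.004946
    = 14843.64 degrees
    mod 360 = 83.64 degrees

83.64 degrees


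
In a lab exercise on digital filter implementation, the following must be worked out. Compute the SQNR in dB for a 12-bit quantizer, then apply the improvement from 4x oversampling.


Step 1 — baseline SQNR at Nyquist:
SQNR_base = 6.02*N + 1.76
          = 6.02*12 + 1.76
          = 74.0 dB

Step 2 — oversampling processing gain:
G = 10*log10(OSR) = 10*log10(4) = 6.02 dB

Step 3 — total:
SQNR_total = 74.0 + 6.02 = 80.02 dB

Base SQNR = 74.0 dB; oversampled SQNR = 80.02 dB


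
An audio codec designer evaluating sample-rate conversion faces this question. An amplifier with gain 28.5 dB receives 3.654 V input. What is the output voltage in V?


Output voltage from dB gain:
V_out = V_in * 10^(gain_dB / 20)
      = 3.654 * 10^(28.5 / 20)
      = 3.654 * 26.607251
      = 97.2229 V

97.2229 V


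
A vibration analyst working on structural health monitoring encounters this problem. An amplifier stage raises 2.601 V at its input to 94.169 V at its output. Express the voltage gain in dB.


Voltage gain in dB:
G = 20 * log10(Vout / Vin)
  = 20 * log10(94.169 / 2.601)
  = 20 * log10(36.204921)
  = 20 * 1.558768
  = 31.18 dB

31.18 dB


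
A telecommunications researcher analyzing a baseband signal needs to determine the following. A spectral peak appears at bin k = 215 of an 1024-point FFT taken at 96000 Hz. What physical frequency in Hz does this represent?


Frequency of DFT bin k:
f_k = k * fs / N
    = 215 * 96000 / 1024
    = 20640000 / 1024
    = 20156.25 Hz

20156.25 Hz


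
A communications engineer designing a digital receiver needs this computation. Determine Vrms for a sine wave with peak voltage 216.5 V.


RMS voltage for a sinusoidal waveform:
V_rms = V_peak / sqrt(2)
      = 216.5 / 1.414214
      = 153.089 V

153.089 V


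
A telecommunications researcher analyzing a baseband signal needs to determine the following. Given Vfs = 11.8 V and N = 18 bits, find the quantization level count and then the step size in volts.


Step 1 — number of quantization levels:
L = 2^N = 2^18 = 262144

Step 2 — LSB step size:
delta = Vfs / L
      = 11.8 / 262144
      = 4.501e-05 V

Levels = 262144; step size = 4.501e-05 V


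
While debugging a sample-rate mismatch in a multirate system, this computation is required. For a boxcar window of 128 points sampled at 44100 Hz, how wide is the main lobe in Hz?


Main lobe width for a rectangular window:
Width = 2 * fs / N
      = 2 * 44100 / 128
      = 88200 / 128
      = 689.062 Hz

689.062 Hz


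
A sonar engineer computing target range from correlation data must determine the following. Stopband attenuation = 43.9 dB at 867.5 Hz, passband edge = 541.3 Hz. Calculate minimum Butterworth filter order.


Butterworth filter order formula:
n = log10(10^(A/10) - 1) / (2 * log10(f_stop/f_pass))
10^(43.9/10) - 1 = 24546.0892
f_stop/f_pass = 867.5 / 541.3 = 1.6026
n = 10.7161 -> ceil = 11

11


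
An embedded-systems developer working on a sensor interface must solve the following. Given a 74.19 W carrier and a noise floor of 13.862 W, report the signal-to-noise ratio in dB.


SNR in decibels:
SNR = 10 * log10(Ps / Pn)
    = 10 * log10(74.19 / 13.862)
    = 10 * log10(5.352)
    = 10 * 0.7285
    = 7.29 dB

7.29 dB


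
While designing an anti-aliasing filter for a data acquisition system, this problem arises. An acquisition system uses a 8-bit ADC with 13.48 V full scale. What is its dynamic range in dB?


Dynamic range from full-scale to LSB:
V_min = V_max / 2^bits = 13.48 / 2^8
DR = 20 * log10(V_max / V_min)
   = 20 * log10(2^8)
   = 20 * 8 * log10(2)
   = 48.16 dB

48.16 dB


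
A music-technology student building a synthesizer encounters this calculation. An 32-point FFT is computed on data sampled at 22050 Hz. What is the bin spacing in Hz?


DFT frequency resolution:
df = fs / N
   = 22050 / 32
   = 689.0625 Hz

689.0625 Hz


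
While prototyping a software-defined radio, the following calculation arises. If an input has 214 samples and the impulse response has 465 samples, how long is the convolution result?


Linear convolution output length:
L = N + M - 1
  = 214 + 465 - 1
  = 678 samples

678


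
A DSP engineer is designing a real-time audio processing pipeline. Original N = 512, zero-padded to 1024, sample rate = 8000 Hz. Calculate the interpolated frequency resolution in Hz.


Frequency resolution after zero-padding:
N_padded = 512 * 2 = 1024
df = fs / N_padded
   = 8000 / 1024
   = 7.8125 Hz

7.8125 Hz


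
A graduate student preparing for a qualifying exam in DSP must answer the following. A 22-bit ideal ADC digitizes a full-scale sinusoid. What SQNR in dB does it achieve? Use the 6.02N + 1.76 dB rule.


Theoretical SNR for a full-scale sinusoid:
SNR = 6.02 * N + 1.76
    = 6.02 * 22 + 1.76
    = 132.44 + 1.76
    = 134.2 dB

134.2 dB


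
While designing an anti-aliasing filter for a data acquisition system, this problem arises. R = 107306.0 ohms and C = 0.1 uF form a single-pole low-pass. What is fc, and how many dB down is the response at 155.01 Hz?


Step 1 — cutoff frequency:
fc = 1 / (2*pi*R*C)
C = 0.1 uF = 1e-07 F
fc = 1 / (2*pi*107306.0*1e-07)
   = 14.8319 Hz

Step 2 — magnitude at f = 155.01 Hz:
|H(f)| = 1 / sqrt(1 + (f/fc)^2)
f/fc = 155.01 / 14.8319 = 10.451122
|H| = 1 / sqrt(1 + 109.225951) = 0.0952485
|H|_dB = 20*log10(0.0952485) = -20.42 dB

fc = 14.8319 Hz; |H(155.01 Hz)| = -20.42 dB


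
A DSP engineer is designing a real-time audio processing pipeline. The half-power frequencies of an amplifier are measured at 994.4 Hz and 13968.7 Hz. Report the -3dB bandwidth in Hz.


Bandwidth is the difference of -3dB frequencies:
BW = f_high - f_low
   = 13968.7 - 994.4
   = 12974.3 Hz

12974.3 Hz


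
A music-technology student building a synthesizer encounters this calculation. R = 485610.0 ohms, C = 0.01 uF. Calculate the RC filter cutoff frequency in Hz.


Cutoff frequency of a first-order RC filter:
fc = 1 / (2 * pi * R * C)
C = 0.01 uF = 1e-08 F
fc = 1 / (2 * pi * 485610.0 * 1e-08)
   = 1 / 0.030511776170195
   = 32.774231 Hz

32.774231 Hz


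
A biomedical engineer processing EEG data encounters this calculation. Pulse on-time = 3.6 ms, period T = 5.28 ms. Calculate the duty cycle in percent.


Duty cycle as a percentage:
DC = (t_on / T) * 100
   = (3.6 / 5.28) * 100
   = 0.681818 * 100
   = 68.18 %

68.18 %


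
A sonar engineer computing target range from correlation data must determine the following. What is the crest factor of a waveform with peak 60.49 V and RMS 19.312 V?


Crest factor is the ratio of peak to RMS:
CF = V_peak / V_rms
   = 60.49 / 19.312
   = 3.1322

3.1322


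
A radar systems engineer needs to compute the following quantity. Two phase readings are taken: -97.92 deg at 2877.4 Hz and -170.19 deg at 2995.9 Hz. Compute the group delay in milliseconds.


Group delay from phase difference:
tau = -d(phi)/d(omega)
d(phi) = -72.27 deg = -1.261349 rad
d(omega) = 2*pi*(2995.9 - 2877.4) = 744.5575 rad/s
tau = -(-1.261349) / 744.5575
    = 1.6941 ms

1.6941 ms


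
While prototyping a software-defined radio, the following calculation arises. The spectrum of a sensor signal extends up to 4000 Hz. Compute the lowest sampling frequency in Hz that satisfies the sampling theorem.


The Nyquist rate is twice the maximum frequency component.
fs_min = 2 * fmax
      = 2 * 4000
      = 8000 Hz

8000
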